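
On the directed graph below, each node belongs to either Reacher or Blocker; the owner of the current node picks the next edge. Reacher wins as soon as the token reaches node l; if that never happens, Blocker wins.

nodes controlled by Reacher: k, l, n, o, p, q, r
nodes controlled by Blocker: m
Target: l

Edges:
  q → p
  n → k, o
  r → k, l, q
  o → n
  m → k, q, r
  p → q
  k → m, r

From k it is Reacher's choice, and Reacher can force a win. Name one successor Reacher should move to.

r

A0 = {l}
A1: add {r} — r (Reacher) has r→l.
A2: add {k} — k (Reacher) has k→r.
A3: add {n} — n (Reacher) has n→k.
A4: add {o} — o (Reacher) has o→n.
A5 = A4; e.g. m (Blocker) can still go to q. Fixed point.
From k, successor r is in the attractor (rank 1); the other successor m is not.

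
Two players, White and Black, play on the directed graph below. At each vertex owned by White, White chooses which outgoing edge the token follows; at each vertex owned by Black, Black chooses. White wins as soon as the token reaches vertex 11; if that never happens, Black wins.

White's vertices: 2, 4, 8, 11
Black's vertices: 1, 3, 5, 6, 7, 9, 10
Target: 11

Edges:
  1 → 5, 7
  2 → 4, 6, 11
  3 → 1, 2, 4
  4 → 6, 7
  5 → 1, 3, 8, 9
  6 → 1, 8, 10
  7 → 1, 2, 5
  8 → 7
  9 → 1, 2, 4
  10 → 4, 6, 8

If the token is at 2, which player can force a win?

White

A0 = {11}
A1: add {2} — 2 (White) has 2→11.
A2 = A1; e.g. 1 (Black) can still go to 5. Fixed point.
2 ∈ A1, so White can force the target.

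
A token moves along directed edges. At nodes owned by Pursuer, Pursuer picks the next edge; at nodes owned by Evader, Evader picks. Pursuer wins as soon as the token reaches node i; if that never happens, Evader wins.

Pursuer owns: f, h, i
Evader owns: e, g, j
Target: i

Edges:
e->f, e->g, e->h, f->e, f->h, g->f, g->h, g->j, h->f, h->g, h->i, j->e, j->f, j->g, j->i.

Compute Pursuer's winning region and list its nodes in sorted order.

A0 = {i}
A1: add {h} — h (Pursuer) has h→i.
A2: add {f} — f (Pursuer) has f→h.
A3 = A2; e.g. e (Evader) can still go to g. Fixed point.
Pursuer's winning region = {f, h, i}.

f, h, i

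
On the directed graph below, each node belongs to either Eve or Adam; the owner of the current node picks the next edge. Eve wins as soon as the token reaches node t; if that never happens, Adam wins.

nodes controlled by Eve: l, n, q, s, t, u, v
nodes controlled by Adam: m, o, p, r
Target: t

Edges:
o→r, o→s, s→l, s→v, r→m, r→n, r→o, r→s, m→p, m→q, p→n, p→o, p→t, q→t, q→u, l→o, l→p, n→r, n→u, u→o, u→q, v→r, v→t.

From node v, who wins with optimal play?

A0 = {t}
A1: add {q, v} — q (Eve) has q→t; v (Eve) has v→t.
v ∈ A1, so Eve can force the target.

Eve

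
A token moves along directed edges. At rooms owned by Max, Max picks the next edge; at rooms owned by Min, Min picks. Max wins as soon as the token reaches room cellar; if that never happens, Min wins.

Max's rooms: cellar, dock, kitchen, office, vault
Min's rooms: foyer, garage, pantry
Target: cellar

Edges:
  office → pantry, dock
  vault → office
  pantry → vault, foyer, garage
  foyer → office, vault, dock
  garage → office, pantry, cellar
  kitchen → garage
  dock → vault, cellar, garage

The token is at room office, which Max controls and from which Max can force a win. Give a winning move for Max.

dock

A0 = {cellar}
A1: add {dock} — dock (Max) has dock→cellar.
A2: add {office} — office (Max) has office→dock.
A3: add {vault} — vault (Max) has vault→office.
A4: add {foyer} — foyer (Min): all of {office, vault, dock} already in.
A5 = A4; e.g. pantry (Min) can still go to garage. Fixed point.
From office, successor dock is in the attractor (rank 1); the other successor pantry is not.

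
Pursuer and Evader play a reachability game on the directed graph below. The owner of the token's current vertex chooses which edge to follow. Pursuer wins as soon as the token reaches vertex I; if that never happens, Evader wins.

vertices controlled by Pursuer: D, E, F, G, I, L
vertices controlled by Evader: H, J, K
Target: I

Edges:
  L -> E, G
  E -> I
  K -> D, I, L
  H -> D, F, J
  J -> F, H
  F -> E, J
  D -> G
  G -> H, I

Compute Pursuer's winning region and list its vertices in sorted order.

D, E, F, G, I, K, L

A0 = {I}
A1: add {E, G} — E (Pursuer) has E→I; G (Pursuer) has G→I.
A2: add {D, F, L} — D (Pursuer) has D→G; F (Pursuer) has F→E; L (Pursuer) has L→E.
A3: add {K} — K (Evader): all of {D, I, L} already in.
A4 = A3; e.g. H (Evader) can still go to J. Fixed point.
Pursuer's winning region = {D, E, F, G, I, K, L}.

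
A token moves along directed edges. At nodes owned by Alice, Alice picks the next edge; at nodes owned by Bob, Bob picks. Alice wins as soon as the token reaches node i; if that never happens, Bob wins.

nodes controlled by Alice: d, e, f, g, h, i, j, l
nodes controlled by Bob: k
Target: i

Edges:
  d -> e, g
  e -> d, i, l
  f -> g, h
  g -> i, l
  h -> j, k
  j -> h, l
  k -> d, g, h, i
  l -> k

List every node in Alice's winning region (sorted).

A0 = {i}
A1: add {e, g} — e (Alice) has e→i; g (Alice) has g→i.
A2: add {d, f} — d (Alice) has d→e; f (Alice) has f→g.
A3 = A2; e.g. h (Alice) has no edge into A2. Fixed point.
Alice's winning region = {d, e, f, g, i}.

d, e, f, g, i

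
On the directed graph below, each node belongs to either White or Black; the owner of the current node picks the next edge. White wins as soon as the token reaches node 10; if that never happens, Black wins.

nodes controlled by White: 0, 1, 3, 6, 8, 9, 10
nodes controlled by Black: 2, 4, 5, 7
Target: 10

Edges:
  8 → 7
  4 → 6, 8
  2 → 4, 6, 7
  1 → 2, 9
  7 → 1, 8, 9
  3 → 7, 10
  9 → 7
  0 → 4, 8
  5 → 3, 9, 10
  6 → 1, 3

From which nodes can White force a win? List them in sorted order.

A0 = {10}
A1: add {3} — 3 (White) has 3→10.
A2: add {6} — 6 (White) has 6→3.
A3 = A2; e.g. 0 (White) has no edge into A2. Fixed point.
White's winning region = {3, 6, 10}.

3, 6, 10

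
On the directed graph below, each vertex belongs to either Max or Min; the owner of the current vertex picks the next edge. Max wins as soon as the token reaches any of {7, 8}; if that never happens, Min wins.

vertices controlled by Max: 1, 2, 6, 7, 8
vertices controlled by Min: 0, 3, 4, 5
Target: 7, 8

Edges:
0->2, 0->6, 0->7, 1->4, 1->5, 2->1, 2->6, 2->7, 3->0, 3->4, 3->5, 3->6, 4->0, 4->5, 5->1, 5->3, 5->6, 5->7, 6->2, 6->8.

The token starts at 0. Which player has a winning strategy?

A0 = {7, 8}
A1: add {2, 6} — 2 (Max) has 2→7; 6 (Max) has 6→8.
A2: add {0} — 0 (Min): all of {2, 6, 7} already in.
A3 = A2; e.g. 1 (Max) has no edge into A2. Fixed point.
0 ∈ A2, so Max can force the target.

Max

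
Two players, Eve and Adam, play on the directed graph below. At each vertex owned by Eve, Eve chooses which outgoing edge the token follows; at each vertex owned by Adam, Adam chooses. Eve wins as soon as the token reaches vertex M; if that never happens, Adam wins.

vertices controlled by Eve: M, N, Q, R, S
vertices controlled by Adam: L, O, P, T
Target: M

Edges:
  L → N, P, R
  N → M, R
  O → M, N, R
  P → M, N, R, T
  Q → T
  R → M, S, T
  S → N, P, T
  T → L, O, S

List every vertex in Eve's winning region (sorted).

M, N, O, R, S

A0 = {M}
A1: add {N, R} — N (Eve) has N→M; R (Eve) has R→M.
A2: add {O, S} — O (Adam): all of {M, N, R} already in; S (Eve) has S→N.
A3 = A2; e.g. L (Adam) can still go to P. Fixed point.
Eve's winning region = {M, N, O, R, S}.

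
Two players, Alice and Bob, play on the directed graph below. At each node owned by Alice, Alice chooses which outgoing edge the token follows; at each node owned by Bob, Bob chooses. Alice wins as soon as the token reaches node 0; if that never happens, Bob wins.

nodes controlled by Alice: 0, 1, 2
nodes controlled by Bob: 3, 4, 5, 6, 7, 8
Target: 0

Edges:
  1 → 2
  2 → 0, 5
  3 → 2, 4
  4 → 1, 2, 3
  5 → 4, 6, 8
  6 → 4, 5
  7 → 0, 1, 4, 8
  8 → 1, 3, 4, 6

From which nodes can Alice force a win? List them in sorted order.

A0 = {0}
A1: add {2} — 2 (Alice) has 2→0.
A2: add {1} — 1 (Alice) has 1→2.
A3 = A2; e.g. 3 (Bob) can still go to 4. Fixed point.
Alice's winning region = {0, 1, 2}.

0, 1, 2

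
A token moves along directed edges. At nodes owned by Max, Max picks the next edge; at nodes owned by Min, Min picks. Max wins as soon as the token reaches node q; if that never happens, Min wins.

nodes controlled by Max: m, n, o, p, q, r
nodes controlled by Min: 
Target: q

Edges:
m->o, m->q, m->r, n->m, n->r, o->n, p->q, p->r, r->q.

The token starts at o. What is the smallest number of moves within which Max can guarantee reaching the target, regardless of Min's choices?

3

A0 = {q}
A1: add {m, p, r} — m (Max) has m→q; p (Max) has p→q; r (Max) has r→q.
A2: add {n} — n (Max) has n→m.
A3: add {o} — o (Max) has o→n.
A3 = all vertices. Fixed point.
o enters the attractor at level 3, so Max can force the target in 3 moves from there.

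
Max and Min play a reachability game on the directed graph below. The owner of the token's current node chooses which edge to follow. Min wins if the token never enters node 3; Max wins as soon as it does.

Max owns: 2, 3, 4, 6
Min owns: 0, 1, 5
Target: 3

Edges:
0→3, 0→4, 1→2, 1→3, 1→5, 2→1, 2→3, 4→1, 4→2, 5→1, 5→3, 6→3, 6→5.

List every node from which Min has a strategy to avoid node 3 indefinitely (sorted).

1, 5

A0 = {3}
A1: add {2, 6} — 2 (Max) has 2→3; 6 (Max) has 6→3.
A2: add {4} — 4 (Max) has 4→2.
A3: add {0} — 0 (Min): all of {3, 4} already in.
A4 = A3; e.g. 1 (Min) can still go to 5. Fixed point.
Max's attractor = {0, 2, 3, 4, 6}; Min avoids the target exactly from the complement.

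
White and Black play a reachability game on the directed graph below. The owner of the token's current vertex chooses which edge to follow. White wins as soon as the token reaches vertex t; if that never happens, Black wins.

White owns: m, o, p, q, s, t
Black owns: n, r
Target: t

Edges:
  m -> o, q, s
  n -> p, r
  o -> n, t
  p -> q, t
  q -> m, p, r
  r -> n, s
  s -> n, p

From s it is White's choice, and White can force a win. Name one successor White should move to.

A0 = {t}
A1: add {o, p} — o (White) has o→t; p (White) has p→t.
A2: add {m, q, s} — m (White) has m→o; q (White) has q→p; s (White) has s→p.
A3 = A2; e.g. n (Black) can still go to r. Fixed point.
From s, successor p is in the attractor (rank 1); the other successor n is not.

p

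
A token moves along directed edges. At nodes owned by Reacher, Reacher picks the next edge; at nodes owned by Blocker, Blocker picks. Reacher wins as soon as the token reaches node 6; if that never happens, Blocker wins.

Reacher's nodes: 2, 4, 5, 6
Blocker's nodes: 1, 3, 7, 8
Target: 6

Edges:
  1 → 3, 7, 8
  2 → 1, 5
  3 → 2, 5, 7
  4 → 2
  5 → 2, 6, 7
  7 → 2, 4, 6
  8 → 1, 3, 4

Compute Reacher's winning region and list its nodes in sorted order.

2, 3, 4, 5, 6, 7

A0 = {6}
A1: add {5} — 5 (Reacher) has 5→6.
A2: add {2} — 2 (Reacher) has 2→5.
A3: add {4} — 4 (Reacher) has 4→2.
A4: add {7} — 7 (Blocker): all of {2, 4, 6} already in.
A5: add {3} — 3 (Blocker): all of {2, 5, 7} already in.
A6 = A5; e.g. 1 (Blocker) can still go to 8. Fixed point.
Reacher's winning region = {2, 3, 4, 5, 6, 7}.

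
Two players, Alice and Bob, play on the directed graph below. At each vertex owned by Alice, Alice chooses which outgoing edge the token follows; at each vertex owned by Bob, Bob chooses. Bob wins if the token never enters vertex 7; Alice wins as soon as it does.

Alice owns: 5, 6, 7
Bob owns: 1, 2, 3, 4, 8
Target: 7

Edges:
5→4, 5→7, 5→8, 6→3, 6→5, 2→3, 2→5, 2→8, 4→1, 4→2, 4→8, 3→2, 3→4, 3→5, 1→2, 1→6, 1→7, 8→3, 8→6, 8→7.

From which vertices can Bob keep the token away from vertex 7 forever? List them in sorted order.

1, 2, 3, 4, 8

A0 = {7}
A1: add {5} — 5 (Alice) has 5→7.
A2: add {6} — 6 (Alice) has 6→5.
A3 = A2; e.g. 1 (Bob) can still go to 2. Fixed point.
Alice's attractor = {5, 6, 7}; Bob avoids the target exactly from the complement.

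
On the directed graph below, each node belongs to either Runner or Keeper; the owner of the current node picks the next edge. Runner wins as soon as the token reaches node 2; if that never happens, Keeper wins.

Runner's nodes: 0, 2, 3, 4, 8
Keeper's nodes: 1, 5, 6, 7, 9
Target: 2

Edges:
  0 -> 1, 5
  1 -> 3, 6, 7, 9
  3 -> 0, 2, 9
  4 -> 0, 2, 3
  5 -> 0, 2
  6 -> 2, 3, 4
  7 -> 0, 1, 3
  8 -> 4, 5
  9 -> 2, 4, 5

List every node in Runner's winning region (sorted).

A0 = {2}
A1: add {3, 4} — 3 (Runner) has 3→2; 4 (Runner) has 4→2.
A2: add {6, 8} — 6 (Keeper): all of {2, 3, 4} already in; 8 (Runner) has 8→4.
A3 = A2; e.g. 0 (Runner) has no edge into A2. Fixed point.
Runner's winning region = {2, 3, 4, 6, 8}.

2, 3, 4, 6, 8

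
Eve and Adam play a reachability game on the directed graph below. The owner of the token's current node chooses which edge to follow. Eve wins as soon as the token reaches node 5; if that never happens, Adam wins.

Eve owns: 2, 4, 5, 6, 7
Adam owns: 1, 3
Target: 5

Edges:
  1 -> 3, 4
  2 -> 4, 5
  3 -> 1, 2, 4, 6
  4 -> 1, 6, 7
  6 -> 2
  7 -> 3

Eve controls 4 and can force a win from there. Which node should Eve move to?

6

A0 = {5}
A1: add {2} — 2 (Eve) has 2→5.
A2: add {6} — 6 (Eve) has 6→2.
A3: add {4} — 4 (Eve) has 4→6.
A4 = A3; e.g. 1 (Adam) can still go to 3. Fixed point.
From 4, successor 6 is in the attractor (rank 2); the other successors 1, 7 are not.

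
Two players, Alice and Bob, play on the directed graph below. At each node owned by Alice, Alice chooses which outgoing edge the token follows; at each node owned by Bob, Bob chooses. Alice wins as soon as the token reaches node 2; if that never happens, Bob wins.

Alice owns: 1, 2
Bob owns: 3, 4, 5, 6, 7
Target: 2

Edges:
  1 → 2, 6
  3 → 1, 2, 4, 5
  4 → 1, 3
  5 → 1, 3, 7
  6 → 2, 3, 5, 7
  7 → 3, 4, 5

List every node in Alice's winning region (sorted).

1, 2

A0 = {2}
A1: add {1} — 1 (Alice) has 1→2.
A2 = A1; e.g. 3 (Bob) can still go to 4. Fixed point.
Alice's winning region = {1, 2}.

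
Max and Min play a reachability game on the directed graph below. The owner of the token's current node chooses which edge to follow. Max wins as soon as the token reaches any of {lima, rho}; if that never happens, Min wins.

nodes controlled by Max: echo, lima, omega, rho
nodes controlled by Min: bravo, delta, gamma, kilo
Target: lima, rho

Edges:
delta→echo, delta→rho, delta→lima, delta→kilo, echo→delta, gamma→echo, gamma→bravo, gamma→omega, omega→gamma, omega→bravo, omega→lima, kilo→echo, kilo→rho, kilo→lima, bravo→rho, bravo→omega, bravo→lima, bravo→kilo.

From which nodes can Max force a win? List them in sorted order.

lima, omega, rho

A0 = {lima, rho}
A1: add {omega} — omega (Max) has omega→lima.
A2 = A1; e.g. delta (Min) can still go to echo. Fixed point.
Max's winning region = {lima, omega, rho}.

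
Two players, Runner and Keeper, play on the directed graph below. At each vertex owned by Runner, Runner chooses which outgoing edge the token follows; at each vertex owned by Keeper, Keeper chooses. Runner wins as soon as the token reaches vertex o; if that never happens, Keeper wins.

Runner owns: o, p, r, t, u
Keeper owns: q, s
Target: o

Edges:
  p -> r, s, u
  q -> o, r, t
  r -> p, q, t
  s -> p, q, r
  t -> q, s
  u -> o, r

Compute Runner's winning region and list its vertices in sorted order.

A0 = {o}
A1: add {u} — u (Runner) has u→o.
A2: add {p} — p (Runner) has p→u.
A3: add {r} — r (Runner) has r→p.
A4 = A3; e.g. q (Keeper) can still go to t. Fixed point.
Runner's winning region = {o, p, r, u}.

o, p, r, u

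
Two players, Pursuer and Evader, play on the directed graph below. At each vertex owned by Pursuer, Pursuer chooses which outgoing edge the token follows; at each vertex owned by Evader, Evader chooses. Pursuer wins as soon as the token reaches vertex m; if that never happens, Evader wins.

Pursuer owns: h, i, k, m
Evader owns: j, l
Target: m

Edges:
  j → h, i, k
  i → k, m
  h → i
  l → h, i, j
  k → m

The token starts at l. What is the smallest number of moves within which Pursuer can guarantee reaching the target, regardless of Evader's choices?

4

A0 = {m}
A1: add {i, k} — i (Pursuer) has i→m; k (Pursuer) has k→m.
A2: add {h} — h (Pursuer) has h→i.
A3: add {j} — j (Evader): all of {h, i, k} already in.
A4: add {l} — l (Evader): all of {h, i, j} already in.
A4 = all vertices. Fixed point.
l enters the attractor at level 4, so Pursuer can force the target in 4 moves from there.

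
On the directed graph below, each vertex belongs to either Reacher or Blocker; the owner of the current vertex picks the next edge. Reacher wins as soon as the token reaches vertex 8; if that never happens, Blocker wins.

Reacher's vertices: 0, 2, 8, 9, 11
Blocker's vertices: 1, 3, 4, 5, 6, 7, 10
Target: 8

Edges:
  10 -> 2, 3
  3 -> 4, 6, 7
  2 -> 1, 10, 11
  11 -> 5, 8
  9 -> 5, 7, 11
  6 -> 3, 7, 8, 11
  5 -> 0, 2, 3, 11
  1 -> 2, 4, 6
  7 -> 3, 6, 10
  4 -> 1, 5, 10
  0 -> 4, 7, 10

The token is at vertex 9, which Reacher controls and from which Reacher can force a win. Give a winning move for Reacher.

A0 = {8}
A1: add {11} — 11 (Reacher) has 11→8.
A2: add {2, 9} — 2 (Reacher) has 2→11; 9 (Reacher) has 9→11.
A3 = A2; e.g. 0 (Reacher) has no edge into A2. Fixed point.
From 9, successor 11 is in the attractor (rank 1); the other successors 5, 7 are not.

11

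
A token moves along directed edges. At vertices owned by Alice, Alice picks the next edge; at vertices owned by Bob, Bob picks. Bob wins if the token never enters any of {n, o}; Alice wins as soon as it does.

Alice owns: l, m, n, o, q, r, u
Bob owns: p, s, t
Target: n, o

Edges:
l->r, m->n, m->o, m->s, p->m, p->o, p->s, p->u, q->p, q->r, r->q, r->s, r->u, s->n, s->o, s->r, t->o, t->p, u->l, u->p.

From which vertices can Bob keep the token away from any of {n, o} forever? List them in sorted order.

A0 = {n, o}
A1: add {m} — m (Alice) has m→n.
A2 = A1; e.g. l (Alice) has no edge into A1. Fixed point.
Alice's attractor = {m, n, o}; Bob avoids the target exactly from the complement.

l, p, q, r, s, t, u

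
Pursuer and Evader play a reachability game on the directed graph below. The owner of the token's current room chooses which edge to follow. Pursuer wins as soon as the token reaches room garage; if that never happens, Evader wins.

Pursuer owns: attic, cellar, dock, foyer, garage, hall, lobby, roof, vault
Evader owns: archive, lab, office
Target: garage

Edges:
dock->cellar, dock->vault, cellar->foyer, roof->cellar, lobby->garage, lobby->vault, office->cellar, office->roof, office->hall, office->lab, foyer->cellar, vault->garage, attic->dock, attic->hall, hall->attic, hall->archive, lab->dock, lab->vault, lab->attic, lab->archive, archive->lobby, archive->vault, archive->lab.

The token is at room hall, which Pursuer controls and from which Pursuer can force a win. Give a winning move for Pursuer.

attic

A0 = {garage}
A1: add {lobby, vault} — lobby (Pursuer) has lobby→garage; vault (Pursuer) has vault→garage.
A2: add {dock} — dock (Pursuer) has dock→vault.
A3: add {attic} — attic (Pursuer) has attic→dock.
A4: add {hall} — hall (Pursuer) has hall→attic.
A5 = A4; e.g. cellar (Pursuer) has no edge into A4. Fixed point.
From hall, successor attic is in the attractor (rank 3); the other successor archive is not.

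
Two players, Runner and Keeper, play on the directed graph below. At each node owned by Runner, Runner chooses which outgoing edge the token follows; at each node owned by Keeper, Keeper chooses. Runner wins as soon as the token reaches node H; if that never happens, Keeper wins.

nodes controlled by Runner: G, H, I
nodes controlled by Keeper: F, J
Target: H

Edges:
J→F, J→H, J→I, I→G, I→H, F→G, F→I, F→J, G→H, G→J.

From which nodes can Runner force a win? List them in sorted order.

A0 = {H}
A1: add {G, I} — G (Runner) has G→H; I (Runner) has I→H.
A2 = A1; e.g. F (Keeper) can still go to J. Fixed point.
Runner's winning region = {G, H, I}.

G, H, I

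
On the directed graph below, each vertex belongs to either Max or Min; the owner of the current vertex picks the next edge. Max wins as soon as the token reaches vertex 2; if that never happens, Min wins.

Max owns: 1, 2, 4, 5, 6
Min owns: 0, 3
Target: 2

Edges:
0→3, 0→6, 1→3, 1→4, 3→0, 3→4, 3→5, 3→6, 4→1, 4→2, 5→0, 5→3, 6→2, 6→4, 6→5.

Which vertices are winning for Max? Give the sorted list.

A0 = {2}
A1: add {4, 6} — 4 (Max) has 4→2; 6 (Max) has 6→2.
A2: add {1} — 1 (Max) has 1→4.
A3 = A2; e.g. 0 (Min) can still go to 3. Fixed point.
Max's winning region = {1, 2, 4, 6}.

1, 2, 4, 6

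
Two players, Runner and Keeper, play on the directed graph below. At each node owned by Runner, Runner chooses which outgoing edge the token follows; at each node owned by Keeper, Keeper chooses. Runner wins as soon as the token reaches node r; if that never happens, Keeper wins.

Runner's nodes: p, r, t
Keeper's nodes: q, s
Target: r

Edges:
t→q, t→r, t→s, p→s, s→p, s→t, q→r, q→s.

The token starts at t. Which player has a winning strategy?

A0 = {r}
A1: add {t} — t (Runner) has t→r.
A2 = A1; e.g. p (Runner) has no edge into A1. Fixed point.
t ∈ A1, so Runner can force the target.

Runner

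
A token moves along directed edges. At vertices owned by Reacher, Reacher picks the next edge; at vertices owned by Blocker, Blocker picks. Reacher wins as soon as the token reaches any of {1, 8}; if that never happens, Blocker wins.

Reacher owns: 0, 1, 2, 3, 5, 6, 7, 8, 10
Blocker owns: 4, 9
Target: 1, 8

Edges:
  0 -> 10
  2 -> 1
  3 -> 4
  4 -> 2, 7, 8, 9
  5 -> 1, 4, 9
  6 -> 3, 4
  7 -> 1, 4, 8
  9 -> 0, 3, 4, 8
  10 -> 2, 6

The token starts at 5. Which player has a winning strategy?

A0 = {1, 8}
A1: add {2, 5, 7} — 2 (Reacher) has 2→1; 5 (Reacher) has 5→1; 7 (Reacher) has 7→1.
5 ∈ A1, so Reacher can force the target.

Reacher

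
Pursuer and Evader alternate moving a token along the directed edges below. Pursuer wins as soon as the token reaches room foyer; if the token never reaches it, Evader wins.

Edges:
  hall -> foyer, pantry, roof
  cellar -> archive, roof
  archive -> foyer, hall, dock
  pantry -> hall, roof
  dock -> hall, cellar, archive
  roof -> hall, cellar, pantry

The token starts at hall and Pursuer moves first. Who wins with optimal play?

Pursuer

Track states (vertex, player-to-move).
A0 = {(foyer,Pursuer), (foyer,Evader)}
A1: add {(hall,Pursuer), (archive,Pursuer)}.
(hall,Pursuer) ∈ A1 ⇒ Pursuer forces the target.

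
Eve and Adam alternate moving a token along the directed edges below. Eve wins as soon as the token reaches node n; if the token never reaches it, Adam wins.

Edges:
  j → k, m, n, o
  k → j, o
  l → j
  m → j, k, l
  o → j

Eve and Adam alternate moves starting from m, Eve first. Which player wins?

Track states (vertex, player-to-move).
A0 = {(n,Eve), (n,Adam)}
A1: add {(j,Eve)}.
A2: add {(l,Adam), (o,Adam)}.
A3: add {(k,Eve), (m,Eve)}.
(m,Eve) ∈ A3 ⇒ Eve forces the target.

Eve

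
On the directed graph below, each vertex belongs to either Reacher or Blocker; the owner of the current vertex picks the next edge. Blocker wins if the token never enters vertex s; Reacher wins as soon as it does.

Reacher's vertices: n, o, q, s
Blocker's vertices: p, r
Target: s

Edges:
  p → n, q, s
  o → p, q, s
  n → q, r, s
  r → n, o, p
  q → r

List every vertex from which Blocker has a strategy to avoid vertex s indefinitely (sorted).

p, q, r

A0 = {s}
A1: add {n, o} — n (Reacher) has n→s; o (Reacher) has o→s.
A2 = A1; e.g. p (Blocker) can still go to q. Fixed point.
Reacher's attractor = {n, o, s}; Blocker avoids the target exactly from the complement.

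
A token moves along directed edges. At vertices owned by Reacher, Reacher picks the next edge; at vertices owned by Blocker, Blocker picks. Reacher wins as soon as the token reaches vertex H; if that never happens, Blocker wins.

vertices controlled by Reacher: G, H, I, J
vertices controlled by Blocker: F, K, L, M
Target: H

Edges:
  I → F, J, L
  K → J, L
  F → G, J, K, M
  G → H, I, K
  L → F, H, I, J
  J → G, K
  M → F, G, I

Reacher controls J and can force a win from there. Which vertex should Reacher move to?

G

A0 = {H}
A1: add {G} — G (Reacher) has G→H.
A2: add {J} — J (Reacher) has J→G.
A3: add {I} — I (Reacher) has I→J.
A4 = A3; e.g. F (Blocker) can still go to K. Fixed point.
From J, successor G is in the attractor (rank 1); the other successor K is not.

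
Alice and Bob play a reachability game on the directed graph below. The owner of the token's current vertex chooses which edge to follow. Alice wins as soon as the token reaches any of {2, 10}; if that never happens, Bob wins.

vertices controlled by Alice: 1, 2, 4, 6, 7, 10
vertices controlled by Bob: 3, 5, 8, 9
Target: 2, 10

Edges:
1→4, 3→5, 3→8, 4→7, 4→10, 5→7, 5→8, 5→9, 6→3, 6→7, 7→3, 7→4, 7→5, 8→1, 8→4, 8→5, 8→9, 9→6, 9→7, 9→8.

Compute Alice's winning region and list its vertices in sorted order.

1, 2, 4, 6, 7, 10

A0 = {2, 10}
A1: add {4} — 4 (Alice) has 4→10.
A2: add {1, 7} — 1 (Alice) has 1→4; 7 (Alice) has 7→4.
A3: add {6} — 6 (Alice) has 6→7.
A4 = A3; e.g. 3 (Bob) can still go to 5. Fixed point.
Alice's winning region = {1, 2, 4, 6, 7, 10}.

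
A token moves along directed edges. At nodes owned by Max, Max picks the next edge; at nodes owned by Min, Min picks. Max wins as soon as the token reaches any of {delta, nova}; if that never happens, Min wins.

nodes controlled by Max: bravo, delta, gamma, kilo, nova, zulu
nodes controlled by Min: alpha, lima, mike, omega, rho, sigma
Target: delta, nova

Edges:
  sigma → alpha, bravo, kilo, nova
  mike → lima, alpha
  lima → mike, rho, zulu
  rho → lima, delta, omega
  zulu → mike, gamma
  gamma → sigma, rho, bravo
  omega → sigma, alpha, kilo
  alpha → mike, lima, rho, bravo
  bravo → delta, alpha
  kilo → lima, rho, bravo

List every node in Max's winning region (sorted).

bravo, delta, gamma, kilo, nova, zulu

A0 = {delta, nova}
A1: add {bravo} — bravo (Max) has bravo→delta.
A2: add {gamma, kilo} — gamma (Max) has gamma→bravo; kilo (Max) has kilo→bravo.
A3: add {zulu} — zulu (Max) has zulu→gamma.
A4 = A3; e.g. sigma (Min) can still go to alpha. Fixed point.
Max's winning region = {bravo, delta, gamma, kilo, nova, zulu}.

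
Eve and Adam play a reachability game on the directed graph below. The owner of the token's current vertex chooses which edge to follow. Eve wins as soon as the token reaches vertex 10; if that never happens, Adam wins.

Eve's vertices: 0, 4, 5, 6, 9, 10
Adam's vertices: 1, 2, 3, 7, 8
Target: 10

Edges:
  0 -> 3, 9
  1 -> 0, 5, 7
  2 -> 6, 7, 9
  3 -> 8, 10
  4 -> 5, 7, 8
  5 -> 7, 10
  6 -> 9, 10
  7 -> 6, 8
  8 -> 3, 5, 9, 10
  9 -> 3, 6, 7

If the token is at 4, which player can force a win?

A0 = {10}
A1: add {5, 6} — 5 (Eve) has 5→10; 6 (Eve) has 6→10.
A2: add {4, 9} — 4 (Eve) has 4→5; 9 (Eve) has 9→6.
4 ∈ A2, so Eve can force the target.

Eve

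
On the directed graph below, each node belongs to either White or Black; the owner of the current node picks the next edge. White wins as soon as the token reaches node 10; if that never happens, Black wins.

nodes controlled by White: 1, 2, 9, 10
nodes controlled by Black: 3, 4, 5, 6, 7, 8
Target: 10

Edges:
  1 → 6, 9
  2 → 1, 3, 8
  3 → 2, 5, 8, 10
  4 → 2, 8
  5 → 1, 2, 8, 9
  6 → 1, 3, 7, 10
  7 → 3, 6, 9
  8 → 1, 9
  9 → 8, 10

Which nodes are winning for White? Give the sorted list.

A0 = {10}
A1: add {9} — 9 (White) has 9→10.
A2: add {1} — 1 (White) has 1→9.
A3: add {2, 8} — 2 (White) has 2→1; 8 (Black): all of {1, 9} already in.
A4: add {4, 5} — 4 (Black): all of {2, 8} already in; 5 (Black): all of {1, 2, 8, 9} already in.
A5: add {3} — 3 (Black): all of {2, 5, 8, 10} already in.
A6 = A5; e.g. 6 (Black) can still go to 7. Fixed point.
White's winning region = {1, 2, 3, 4, 5, 8, 9, 10}.

1, 2, 3, 4, 5, 8, 9, 10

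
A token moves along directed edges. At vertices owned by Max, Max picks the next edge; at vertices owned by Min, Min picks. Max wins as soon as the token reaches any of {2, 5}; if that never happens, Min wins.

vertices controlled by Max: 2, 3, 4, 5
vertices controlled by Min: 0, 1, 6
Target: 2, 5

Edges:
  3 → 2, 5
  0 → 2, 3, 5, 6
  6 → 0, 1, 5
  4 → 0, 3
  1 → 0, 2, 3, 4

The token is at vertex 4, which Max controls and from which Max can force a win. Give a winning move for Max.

A0 = {2, 5}
A1: add {3} — 3 (Max) has 3→2.
A2: add {4} — 4 (Max) has 4→3.
A3 = A2; e.g. 0 (Min) can still go to 6. Fixed point.
From 4, successor 3 is in the attractor (rank 1); the other successor 0 is not.

3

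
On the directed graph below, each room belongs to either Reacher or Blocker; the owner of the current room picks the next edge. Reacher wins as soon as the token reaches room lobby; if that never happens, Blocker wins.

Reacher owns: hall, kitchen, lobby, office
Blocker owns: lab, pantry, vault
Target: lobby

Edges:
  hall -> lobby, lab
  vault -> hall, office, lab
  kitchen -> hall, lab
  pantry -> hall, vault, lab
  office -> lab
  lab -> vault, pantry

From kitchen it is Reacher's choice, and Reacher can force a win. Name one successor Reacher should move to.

A0 = {lobby}
A1: add {hall} — hall (Reacher) has hall→lobby.
A2: add {kitchen} — kitchen (Reacher) has kitchen→hall.
A3 = A2; e.g. vault (Blocker) can still go to office. Fixed point.
From kitchen, successor hall is in the attractor (rank 1); the other successor lab is not.

hall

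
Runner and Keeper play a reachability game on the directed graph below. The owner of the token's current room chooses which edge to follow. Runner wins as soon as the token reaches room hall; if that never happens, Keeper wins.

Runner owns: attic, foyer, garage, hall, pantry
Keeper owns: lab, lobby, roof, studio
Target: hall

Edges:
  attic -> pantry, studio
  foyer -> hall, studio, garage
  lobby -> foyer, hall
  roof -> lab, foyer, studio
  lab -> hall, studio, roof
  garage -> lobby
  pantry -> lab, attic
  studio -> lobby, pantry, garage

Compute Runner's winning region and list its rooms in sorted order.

foyer, garage, hall, lobby

A0 = {hall}
A1: add {foyer} — foyer (Runner) has foyer→hall.
A2: add {lobby} — lobby (Keeper): all of {foyer, hall} already in.
A3: add {garage} — garage (Runner) has garage→lobby.
A4 = A3; e.g. lab (Keeper) can still go to studio. Fixed point.
Runner's winning region = {foyer, garage, hall, lobby}.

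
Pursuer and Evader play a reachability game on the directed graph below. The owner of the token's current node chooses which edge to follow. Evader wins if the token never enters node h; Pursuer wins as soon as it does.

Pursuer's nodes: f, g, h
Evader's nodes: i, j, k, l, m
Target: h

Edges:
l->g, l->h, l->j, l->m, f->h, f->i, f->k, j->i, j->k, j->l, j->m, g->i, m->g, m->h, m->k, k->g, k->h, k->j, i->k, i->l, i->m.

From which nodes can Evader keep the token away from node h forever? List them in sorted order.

g, i, j, k, l, m

A0 = {h}
A1: add {f} — f (Pursuer) has f→h.
A2 = A1; e.g. g (Pursuer) has no edge into A1. Fixed point.
Pursuer's attractor = {f, h}; Evader avoids the target exactly from the complement.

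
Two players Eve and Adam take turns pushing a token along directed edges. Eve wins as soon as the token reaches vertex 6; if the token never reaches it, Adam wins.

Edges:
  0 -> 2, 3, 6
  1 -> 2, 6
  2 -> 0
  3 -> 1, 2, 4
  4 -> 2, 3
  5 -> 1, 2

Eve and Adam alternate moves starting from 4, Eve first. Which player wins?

Eve

Track states (vertex, player-to-move).
A0 = {(6,Eve), (6,Adam)}
A1: add {(0,Eve), (1,Eve)}.
A2: add {(2,Adam)}.
A3: add {(3,Eve), (4,Eve), (5,Eve)}.
(4,Eve) ∈ A3 ⇒ Eve forces the target.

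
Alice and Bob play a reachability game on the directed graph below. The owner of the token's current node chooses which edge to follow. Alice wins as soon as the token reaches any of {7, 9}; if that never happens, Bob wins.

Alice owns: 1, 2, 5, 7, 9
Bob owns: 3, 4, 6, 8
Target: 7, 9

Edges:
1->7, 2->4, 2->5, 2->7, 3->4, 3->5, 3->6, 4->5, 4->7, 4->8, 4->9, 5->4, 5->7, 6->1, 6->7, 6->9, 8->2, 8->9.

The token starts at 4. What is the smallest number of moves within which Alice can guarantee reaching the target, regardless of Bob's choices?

3

A0 = {7, 9}
A1: add {1, 2, 5} — 1 (Alice) has 1→7; 2 (Alice) has 2→7; 5 (Alice) has 5→7.
A2: add {6, 8} — 6 (Bob): all of {1, 7, 9} already in; 8 (Bob): all of {2, 9} already in.
A3: add {4} — 4 (Bob): all of {5, 7, 8, 9} already in.
4 enters the attractor at level 3, so Alice can force the target in 3 moves from there.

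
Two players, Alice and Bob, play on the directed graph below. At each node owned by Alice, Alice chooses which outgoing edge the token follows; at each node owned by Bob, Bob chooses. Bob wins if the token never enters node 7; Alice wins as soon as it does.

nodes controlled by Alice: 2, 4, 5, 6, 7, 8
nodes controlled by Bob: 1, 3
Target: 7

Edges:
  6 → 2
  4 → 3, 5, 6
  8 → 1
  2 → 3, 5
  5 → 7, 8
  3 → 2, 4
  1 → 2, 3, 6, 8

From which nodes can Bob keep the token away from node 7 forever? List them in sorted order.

A0 = {7}
A1: add {5} — 5 (Alice) has 5→7.
A2: add {2, 4} — 2 (Alice) has 2→5; 4 (Alice) has 4→5.
A3: add {3, 6} — 3 (Bob): all of {2, 4} already in; 6 (Alice) has 6→2.
A4 = A3; e.g. 1 (Bob) can still go to 8. Fixed point.
Alice's attractor = {2, 3, 4, 5, 6, 7}; Bob avoids the target exactly from the complement.

1, 8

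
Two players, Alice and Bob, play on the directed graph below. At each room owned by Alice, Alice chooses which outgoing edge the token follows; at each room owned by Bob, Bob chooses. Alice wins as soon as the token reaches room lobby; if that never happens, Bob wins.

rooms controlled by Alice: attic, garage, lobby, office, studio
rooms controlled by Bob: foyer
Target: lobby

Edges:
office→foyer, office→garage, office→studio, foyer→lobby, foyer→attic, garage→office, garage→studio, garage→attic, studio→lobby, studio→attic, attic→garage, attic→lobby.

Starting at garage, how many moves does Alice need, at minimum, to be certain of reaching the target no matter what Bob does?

A0 = {lobby}
A1: add {attic, studio} — studio (Alice) has studio→lobby; attic (Alice) has attic→lobby.
A2: add {foyer, garage, office} — office (Alice) has office→studio; foyer (Bob): all of {lobby, attic} already in; garage (Alice) has garage→studio.
A2 = all vertices. Fixed point.
garage enters the attractor at level 2, so Alice can force the target in 2 moves from there.

2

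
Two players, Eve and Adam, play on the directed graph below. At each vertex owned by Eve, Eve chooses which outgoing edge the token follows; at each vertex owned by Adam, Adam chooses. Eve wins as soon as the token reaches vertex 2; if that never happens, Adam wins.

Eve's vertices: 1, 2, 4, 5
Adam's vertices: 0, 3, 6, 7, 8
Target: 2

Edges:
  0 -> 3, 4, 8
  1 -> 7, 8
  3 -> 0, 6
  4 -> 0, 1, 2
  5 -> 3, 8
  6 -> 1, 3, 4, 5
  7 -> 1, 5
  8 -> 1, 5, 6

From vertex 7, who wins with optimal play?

Adam

A0 = {2}
A1: add {4} — 4 (Eve) has 4→2.
A2 = A1; e.g. 0 (Adam) can still go to 3. Fixed point.
7 never enters the attractor, so Adam can avoid the target forever.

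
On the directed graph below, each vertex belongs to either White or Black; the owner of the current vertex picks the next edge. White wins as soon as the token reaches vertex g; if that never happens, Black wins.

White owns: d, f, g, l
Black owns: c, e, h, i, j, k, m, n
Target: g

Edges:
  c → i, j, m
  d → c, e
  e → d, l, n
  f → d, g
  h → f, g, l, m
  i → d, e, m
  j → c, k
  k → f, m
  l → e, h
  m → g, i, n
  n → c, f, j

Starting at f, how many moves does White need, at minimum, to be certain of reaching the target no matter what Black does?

1

A0 = {g}
A1: add {f} — f (White) has f→g.
A2 = A1; e.g. c (Black) can still go to i. Fixed point.
f enters the attractor at level 1, so White can force the target in 1 move from there.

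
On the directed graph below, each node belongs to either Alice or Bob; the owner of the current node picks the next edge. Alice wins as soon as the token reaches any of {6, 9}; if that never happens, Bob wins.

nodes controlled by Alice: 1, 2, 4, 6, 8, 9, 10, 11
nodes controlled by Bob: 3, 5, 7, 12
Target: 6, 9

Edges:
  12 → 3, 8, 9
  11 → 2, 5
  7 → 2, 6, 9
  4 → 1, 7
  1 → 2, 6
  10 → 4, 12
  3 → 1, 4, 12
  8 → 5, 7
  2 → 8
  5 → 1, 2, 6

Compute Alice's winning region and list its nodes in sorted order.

A0 = {6, 9}
A1: add {1} — 1 (Alice) has 1→6.
A2: add {4} — 4 (Alice) has 4→1.
A3: add {10} — 10 (Alice) has 10→4.
A4 = A3; e.g. 2 (Alice) has no edge into A3. Fixed point.
Alice's winning region = {1, 4, 6, 9, 10}.

1, 4, 6, 9, 10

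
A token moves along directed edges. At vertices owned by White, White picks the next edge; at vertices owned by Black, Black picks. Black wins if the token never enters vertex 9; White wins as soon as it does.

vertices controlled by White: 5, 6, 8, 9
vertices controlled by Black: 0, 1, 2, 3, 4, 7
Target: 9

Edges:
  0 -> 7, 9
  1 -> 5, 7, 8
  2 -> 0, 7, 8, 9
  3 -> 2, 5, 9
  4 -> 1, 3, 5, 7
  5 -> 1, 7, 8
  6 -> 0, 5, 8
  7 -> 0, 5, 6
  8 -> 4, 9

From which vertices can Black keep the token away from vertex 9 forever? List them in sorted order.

0, 1, 2, 3, 4, 7

A0 = {9}
A1: add {8} — 8 (White) has 8→9.
A2: add {5, 6} — 5 (White) has 5→8; 6 (White) has 6→8.
A3 = A2; e.g. 0 (Black) can still go to 7. Fixed point.
White's attractor = {5, 6, 8, 9}; Black avoids the target exactly from the complement.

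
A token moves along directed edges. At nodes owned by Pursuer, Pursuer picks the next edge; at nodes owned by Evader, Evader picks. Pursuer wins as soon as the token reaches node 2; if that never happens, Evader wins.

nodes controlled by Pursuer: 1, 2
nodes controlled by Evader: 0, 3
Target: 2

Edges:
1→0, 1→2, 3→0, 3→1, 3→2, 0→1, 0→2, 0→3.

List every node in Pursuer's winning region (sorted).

A0 = {2}
A1: add {1} — 1 (Pursuer) has 1→2.
A2 = A1; e.g. 0 (Evader) can still go to 3. Fixed point.
Pursuer's winning region = {1, 2}.

1, 2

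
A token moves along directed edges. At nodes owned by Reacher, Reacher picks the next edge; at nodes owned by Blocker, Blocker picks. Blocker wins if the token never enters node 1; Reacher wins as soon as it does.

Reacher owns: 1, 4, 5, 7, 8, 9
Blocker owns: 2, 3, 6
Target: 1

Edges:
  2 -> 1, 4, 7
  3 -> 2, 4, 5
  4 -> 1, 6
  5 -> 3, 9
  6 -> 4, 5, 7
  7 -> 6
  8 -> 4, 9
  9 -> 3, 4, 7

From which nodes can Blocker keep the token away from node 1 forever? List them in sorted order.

A0 = {1}
A1: add {4} — 4 (Reacher) has 4→1.
A2: add {8, 9} — 8 (Reacher) has 8→4; 9 (Reacher) has 9→4.
A3: add {5} — 5 (Reacher) has 5→9.
A4 = A3; e.g. 2 (Blocker) can still go to 7. Fixed point.
Reacher's attractor = {1, 4, 5, 8, 9}; Blocker avoids the target exactly from the complement.

2, 3, 6, 7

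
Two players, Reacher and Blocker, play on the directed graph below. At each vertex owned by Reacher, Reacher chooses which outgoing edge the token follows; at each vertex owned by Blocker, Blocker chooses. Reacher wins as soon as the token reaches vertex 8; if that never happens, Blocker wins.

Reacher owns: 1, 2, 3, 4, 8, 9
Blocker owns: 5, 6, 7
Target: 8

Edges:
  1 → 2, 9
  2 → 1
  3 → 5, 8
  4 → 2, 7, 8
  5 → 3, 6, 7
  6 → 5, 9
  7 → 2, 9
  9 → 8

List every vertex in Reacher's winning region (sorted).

A0 = {8}
A1: add {3, 4, 9} — 3 (Reacher) has 3→8; 4 (Reacher) has 4→8; 9 (Reacher) has 9→8.
A2: add {1} — 1 (Reacher) has 1→9.
A3: add {2} — 2 (Reacher) has 2→1.
A4: add {7} — 7 (Blocker): all of {2, 9} already in.
A5 = A4; e.g. 5 (Blocker) can still go to 6. Fixed point.
Reacher's winning region = {1, 2, 3, 4, 7, 8, 9}.

1, 2, 3, 4, 7, 8, 9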